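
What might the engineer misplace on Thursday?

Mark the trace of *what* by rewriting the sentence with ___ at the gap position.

What might the engineer misplace ___ on Thursday?

In situ: The engineer might misplace what on Thursday.
The filler 'what' is interpreted as the direct object of 'misplace'. The gap is right after 'misplace'.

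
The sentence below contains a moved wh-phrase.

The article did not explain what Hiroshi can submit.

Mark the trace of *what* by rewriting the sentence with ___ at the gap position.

Pre-movement form: Hiroshi can submit what.
'what' functions as the direct object of 'submit'. The gap is right after 'submit'.

The article did not explain what Hiroshi can submit ___.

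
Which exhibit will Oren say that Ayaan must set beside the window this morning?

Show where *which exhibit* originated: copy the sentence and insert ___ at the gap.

Underlying clause: Oren will say that Ayaan must set which exhibit beside the window this morning.
'which exhibit' functions as the direct object of 'set'. The gap is right after 'set'.

Which exhibit will Oren say that Ayaan must set ___ beside the window this morning?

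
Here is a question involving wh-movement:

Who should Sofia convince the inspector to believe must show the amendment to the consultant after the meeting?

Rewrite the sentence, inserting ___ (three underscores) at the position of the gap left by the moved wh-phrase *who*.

Pre-movement form: Sofia should convince the inspector to believe who must show the amendment to the consultant after the meeting.
'who' is the subject of the clause embedded under 'believe'. The gap is right after 'believe'.

Who should Sofia convince the inspector to believe ___ must show the amendment to the consultant after the meeting?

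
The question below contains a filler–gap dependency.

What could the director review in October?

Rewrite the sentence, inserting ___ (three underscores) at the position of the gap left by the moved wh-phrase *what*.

What could the director review ___ in October?

Underlying clause: The director could review what in October.
The filler 'what' is interpreted as the direct object of 'review'. The gap is right after 'review'.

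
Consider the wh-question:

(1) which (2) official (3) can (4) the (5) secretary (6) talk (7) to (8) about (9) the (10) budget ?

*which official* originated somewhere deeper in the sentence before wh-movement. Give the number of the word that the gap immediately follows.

7

In situ: The secretary can talk to which official about the budget.
'which official' is the object of the preposition 'to'. Fronting leaves a gap immediately after 'to':
Which official can the secretary talk to ___ about the budget?
'to' is word 7.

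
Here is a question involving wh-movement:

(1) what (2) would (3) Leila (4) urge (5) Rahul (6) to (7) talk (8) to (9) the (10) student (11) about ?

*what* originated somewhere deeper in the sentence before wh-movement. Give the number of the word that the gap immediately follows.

11

In situ: Leila would urge Rahul to talk to the student about what.
The filler 'what' is interpreted as the object of the preposition 'about'. Wh-movement fronts it, leaving a gap right after 'about':
What would Leila urge Rahul to talk to the student about ___?
'about' is word 11.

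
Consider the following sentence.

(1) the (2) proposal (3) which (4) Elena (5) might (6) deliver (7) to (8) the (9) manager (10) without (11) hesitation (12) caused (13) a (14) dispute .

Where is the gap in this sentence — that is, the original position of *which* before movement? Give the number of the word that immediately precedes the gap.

'which' is the direct object of 'deliver'. Fronting leaves a gap immediately after 'deliver':
The proposal which Elena might deliver ___ to the manager without hesitation caused a dispute.
'deliver' is word 6.

6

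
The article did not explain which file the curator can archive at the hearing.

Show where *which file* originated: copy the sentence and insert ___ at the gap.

Pre-movement form: The curator can archive which file at the hearing.
The filler 'which file' is interpreted as the direct object of 'archive'. The gap is right after 'archive'.

The article did not explain which file the curator can archive ___ at the hearing.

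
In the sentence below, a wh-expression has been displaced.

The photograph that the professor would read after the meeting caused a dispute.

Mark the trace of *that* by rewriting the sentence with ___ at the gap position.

The photograph that the professor would read ___ after the meeting caused a dispute.

'that' is the direct object of 'read'. The gap is right after 'read'.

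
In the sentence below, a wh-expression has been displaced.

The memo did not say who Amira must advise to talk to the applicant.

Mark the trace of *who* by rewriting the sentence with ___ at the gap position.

The memo did not say who Amira must advise ___ to talk to the applicant.

In situ: Amira must advise who to talk to the applicant.
The filler 'who' is interpreted as the direct object of 'advise'. The gap is right after 'advise'.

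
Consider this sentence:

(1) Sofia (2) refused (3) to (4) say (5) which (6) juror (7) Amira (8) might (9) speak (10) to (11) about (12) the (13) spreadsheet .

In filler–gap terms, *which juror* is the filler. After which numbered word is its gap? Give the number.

10

Underlying clause: Amira might speak to which juror about the spreadsheet.
'which juror' is the object of the preposition 'to'. Fronting leaves a gap immediately after 'to':
Sofia refused to say which juror Amira might speak to ___ about the spreadsheet.
'to' is word 10.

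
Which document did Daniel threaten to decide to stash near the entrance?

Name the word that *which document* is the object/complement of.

stash

Underlying clause: Daniel did threaten to decide to stash which document near the entrance.
'which document' functions as the direct object of 'stash'. Fronting leaves a gap immediately after 'stash':
Which document did Daniel threaten to decide to stash ___ near the entrance?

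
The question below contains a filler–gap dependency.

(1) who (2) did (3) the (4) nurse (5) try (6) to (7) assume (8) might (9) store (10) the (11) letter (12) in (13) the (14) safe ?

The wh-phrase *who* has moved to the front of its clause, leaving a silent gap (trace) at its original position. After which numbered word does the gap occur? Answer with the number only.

Before movement: The nurse did try to assume who might store the letter in the safe.
'who' functions as the subject of the clause embedded under 'assume'. Fronting leaves a gap immediately after 'assume':
Who did the nurse try to assume ___ might store the letter in the safe?
'assume' is word 7.

7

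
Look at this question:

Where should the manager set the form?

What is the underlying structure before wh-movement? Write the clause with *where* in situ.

The manager should set the form where.

'where' is the locative complement of 'set'. It moves to the left edge, and the trace sits right after 'form':
Where should the manager set the form ___?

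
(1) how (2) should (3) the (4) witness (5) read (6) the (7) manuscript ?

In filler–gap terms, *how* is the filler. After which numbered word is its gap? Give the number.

Pre-movement form: The witness should read the manuscript how.
'how' functions as the manner adjunct. It moves to the left edge, and the trace sits right after 'manuscript':
How should the witness read the manuscript ___?
'manuscript' is word 7.

7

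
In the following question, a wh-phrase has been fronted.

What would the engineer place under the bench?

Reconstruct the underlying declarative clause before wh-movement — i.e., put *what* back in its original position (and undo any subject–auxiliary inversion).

The engineer would place what under the bench.

The filler 'what' is interpreted as the direct object of 'place'. Fronting leaves a gap immediately after 'place':
What would the engineer place ___ under the bench?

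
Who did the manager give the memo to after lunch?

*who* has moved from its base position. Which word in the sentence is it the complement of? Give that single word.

to

Underlying clause: The manager did give the memo to who after lunch.
'who' is the object of the preposition 'to' (recipient of 'give'). It moves to the left edge, and the trace sits right after 'to':
Who did the manager give the memo to ___ after lunch?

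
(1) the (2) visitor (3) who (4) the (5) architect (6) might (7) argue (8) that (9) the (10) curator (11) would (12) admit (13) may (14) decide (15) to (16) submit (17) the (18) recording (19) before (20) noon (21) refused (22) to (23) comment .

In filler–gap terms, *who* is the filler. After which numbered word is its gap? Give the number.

The filler 'who' is interpreted as the subject of the clause embedded under 'admit'. Fronting leaves a gap immediately after 'admit':
The visitor who the architect might argue that the curator would admit ___ may decide to submit the recording before noon refused to comment.
'admit' is word 12.

12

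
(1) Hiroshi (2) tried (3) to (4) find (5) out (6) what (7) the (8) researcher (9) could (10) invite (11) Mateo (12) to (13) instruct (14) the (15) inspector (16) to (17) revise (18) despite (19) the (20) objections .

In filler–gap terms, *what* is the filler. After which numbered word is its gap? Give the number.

17

Pre-movement form: The researcher could invite Mateo to instruct the inspector to revise what despite the objections.
'what' is the direct object of 'revise'. Fronting leaves a gap immediately after 'revise':
Hiroshi tried to find out what the researcher could invite Mateo to instruct the inspector to revise ___ despite the objections.
'revise' is word 17.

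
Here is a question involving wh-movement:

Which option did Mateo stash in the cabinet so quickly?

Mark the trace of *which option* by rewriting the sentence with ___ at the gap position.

Which option did Mateo stash ___ in the cabinet so quickly?

Pre-movement form: Mateo did stash which option in the cabinet so quickly.
The filler 'which option' is interpreted as the direct object of 'stash'. The gap is right after 'stash'.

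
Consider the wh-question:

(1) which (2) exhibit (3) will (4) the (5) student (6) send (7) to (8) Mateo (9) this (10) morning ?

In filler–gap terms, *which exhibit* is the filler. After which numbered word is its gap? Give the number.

Underlying clause: The student will send which exhibit to Mateo this morning.
'which exhibit' functions as the direct object of 'send'. Fronting leaves a gap immediately after 'send':
Which exhibit will the student send ___ to Mateo this morning?
'send' is word 6.

6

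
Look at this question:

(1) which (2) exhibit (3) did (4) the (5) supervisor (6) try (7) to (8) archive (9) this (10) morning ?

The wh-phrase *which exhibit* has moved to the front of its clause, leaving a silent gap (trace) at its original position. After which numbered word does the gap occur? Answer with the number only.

Underlying clause: The supervisor did try to archive which exhibit this morning.
'which exhibit' functions as the direct object of 'archive'. Wh-movement fronts it, leaving a gap right after 'archive':
Which exhibit did the supervisor try to archive ___ this morning?
'archive' is word 8.

8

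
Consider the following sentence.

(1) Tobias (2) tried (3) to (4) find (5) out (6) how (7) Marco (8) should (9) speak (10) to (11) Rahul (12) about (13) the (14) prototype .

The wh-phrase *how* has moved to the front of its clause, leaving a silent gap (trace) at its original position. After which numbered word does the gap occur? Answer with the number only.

14

In situ: Marco should speak to Rahul about the prototype how.
The filler 'how' is interpreted as the manner adjunct. It moves to the left edge, and the trace sits right after 'prototype':
Tobias tried to find out how Marco should speak to Rahul about the prototype ___.
'prototype' is word 14.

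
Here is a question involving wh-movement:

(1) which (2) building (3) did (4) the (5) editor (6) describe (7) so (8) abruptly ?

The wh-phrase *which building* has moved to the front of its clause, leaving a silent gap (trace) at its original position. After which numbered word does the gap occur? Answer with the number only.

6

In situ: The editor did describe which building so abruptly.
The filler 'which building' is interpreted as the direct object of 'describe'. It moves to the left edge, and the trace sits right after 'describe':
Which building did the editor describe ___ so abruptly?
'describe' is word 6.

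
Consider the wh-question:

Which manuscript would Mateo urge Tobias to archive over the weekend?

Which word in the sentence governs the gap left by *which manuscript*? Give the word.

Underlying clause: Mateo would urge Tobias to archive which manuscript over the weekend.
'which manuscript' is the direct object of 'archive'. It moves to the left edge, and the trace sits right after 'archive':
Which manuscript would Mateo urge Tobias to archive ___ over the weekend?

archive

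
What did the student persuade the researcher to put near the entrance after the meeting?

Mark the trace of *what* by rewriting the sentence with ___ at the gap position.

What did the student persuade the researcher to put ___ near the entrance after the meeting?

Underlying clause: The student did persuade the researcher to put what near the entrance after the meeting.
'what' is the direct object of 'put'. The gap is right after 'put'.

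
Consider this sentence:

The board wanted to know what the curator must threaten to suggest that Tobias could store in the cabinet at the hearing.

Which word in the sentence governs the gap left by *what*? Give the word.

Underlying clause: The curator must threaten to suggest that Tobias could store what in the cabinet at the hearing.
'what' functions as the direct object of 'store'. It moves to the left edge, and the trace sits right after 'store':
The board wanted to know what the curator must threaten to suggest that Tobias could store ___ in the cabinet at the hearing.

store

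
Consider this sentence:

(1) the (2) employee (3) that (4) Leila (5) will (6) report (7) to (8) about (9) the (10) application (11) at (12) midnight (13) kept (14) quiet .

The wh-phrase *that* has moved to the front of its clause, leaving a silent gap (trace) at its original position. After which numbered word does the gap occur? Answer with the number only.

7

The filler 'that' is interpreted as the object of the preposition 'to'. Fronting leaves a gap immediately after 'to':
The employee that Leila will report to ___ about the application at midnight kept quiet.
'to' is word 7.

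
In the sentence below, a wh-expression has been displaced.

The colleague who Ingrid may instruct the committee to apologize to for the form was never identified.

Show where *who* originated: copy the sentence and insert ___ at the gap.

The filler 'who' is interpreted as the object of the preposition 'to'. The gap is right after 'to'.

The colleague who Ingrid may instruct the committee to apologize to ___ for the form was never identified.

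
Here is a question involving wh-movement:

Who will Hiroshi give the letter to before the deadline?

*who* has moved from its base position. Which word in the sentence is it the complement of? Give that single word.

In situ: Hiroshi will give the letter to who before the deadline.
The filler 'who' is interpreted as the object of the preposition 'to' (recipient of 'give'). It moves to the left edge, and the trace sits right after 'to':
Who will Hiroshi give the letter to ___ before the deadline?

to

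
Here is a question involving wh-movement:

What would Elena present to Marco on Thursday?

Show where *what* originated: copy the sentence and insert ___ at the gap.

Before movement: Elena would present what to Marco on Thursday.
The filler 'what' is interpreted as the direct object of 'present'. The gap is right after 'present'.

What would Elena present ___ to Marco on Thursday?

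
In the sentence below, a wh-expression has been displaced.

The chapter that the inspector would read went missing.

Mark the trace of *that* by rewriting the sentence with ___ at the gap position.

'that' functions as the direct object of 'read'. The gap is right after 'read'.

The chapter that the inspector would read ___ went missing.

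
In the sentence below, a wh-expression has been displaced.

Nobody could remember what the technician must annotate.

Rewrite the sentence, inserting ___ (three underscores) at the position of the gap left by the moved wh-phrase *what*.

In situ: The technician must annotate what.
The filler 'what' is interpreted as the direct object of 'annotate'. The gap is right after 'annotate'.

Nobody could remember what the technician must annotate ___.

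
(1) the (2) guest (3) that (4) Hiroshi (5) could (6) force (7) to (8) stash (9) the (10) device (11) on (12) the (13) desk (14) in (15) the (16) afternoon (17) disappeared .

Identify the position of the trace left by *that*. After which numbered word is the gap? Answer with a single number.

The filler 'that' is interpreted as the direct object of 'force'. Fronting leaves a gap immediately after 'force':
The guest that Hiroshi could force ___ to stash the device on the desk in the afternoon disappeared.
'force' is word 6.

6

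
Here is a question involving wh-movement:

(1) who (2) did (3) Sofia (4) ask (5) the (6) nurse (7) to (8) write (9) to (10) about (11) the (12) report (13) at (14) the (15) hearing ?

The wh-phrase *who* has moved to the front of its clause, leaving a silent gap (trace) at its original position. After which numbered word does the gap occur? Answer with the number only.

In situ: Sofia did ask the nurse to write to who about the report at the hearing.
The filler 'who' is interpreted as the object of the preposition 'to'. Wh-movement fronts it, leaving a gap right after 'to':
Who did Sofia ask the nurse to write to ___ about the report at the hearing?
'to' is word 9.

9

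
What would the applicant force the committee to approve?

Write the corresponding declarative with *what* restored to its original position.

The filler 'what' is interpreted as the direct object of 'approve'. Fronting leaves a gap immediately after 'approve':
What would the applicant force the committee to approve ___?

The applicant would force the committee to approve what.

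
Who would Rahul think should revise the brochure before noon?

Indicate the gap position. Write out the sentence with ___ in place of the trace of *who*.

Who would Rahul think ___ should revise the brochure before noon?

Before movement: Rahul would think who should revise the brochure before noon.
'who' functions as the subject of the clause embedded under 'think'. The gap is right after 'think'.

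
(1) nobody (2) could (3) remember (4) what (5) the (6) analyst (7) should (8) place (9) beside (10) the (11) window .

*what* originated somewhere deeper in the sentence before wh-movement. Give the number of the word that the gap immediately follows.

8

Before movement: The analyst should place what beside the window.
The filler 'what' is interpreted as the direct object of 'place'. Fronting leaves a gap immediately after 'place':
Nobody could remember what the analyst should place ___ beside the window.
'place' is word 8.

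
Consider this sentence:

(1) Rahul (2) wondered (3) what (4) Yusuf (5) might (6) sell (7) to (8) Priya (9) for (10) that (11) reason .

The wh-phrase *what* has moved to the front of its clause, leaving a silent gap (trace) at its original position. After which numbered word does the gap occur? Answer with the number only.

Pre-movement form: Yusuf might sell what to Priya for that reason.
'what' functions as the direct object of 'sell'. Fronting leaves a gap immediately after 'sell':
Rahul wondered what Yusuf might sell ___ to Priya for that reason.
'sell' is word 6.

6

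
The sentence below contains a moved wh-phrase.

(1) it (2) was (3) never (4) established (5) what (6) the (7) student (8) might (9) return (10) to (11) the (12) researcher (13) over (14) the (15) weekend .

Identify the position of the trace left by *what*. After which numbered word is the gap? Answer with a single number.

Pre-movement form: The student might return what to the researcher over the weekend.
'what' is the direct object of 'return'. Wh-movement fronts it, leaving a gap right after 'return':
It was never established what the student might return ___ to the researcher over the weekend.
'return' is word 9.

9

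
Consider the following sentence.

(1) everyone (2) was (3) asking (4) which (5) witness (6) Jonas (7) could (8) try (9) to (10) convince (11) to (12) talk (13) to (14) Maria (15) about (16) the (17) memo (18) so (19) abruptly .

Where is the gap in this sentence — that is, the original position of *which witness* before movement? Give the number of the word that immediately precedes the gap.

Before movement: Jonas could try to convince which witness to talk to Maria about the memo so abruptly.
The filler 'which witness' is interpreted as the direct object of 'convince'. Fronting leaves a gap immediately after 'convince':
Everyone was asking which witness Jonas could try to convince ___ to talk to Maria about the memo so abruptly.
'convince' is word 10.

10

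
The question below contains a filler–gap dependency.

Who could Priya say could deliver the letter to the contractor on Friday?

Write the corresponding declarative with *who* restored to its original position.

Priya could say who could deliver the letter to the contractor on Friday.

'who' functions as the subject of the clause embedded under 'say'. Wh-movement fronts it, leaving a gap right after 'say':
Who could Priya say ___ could deliver the letter to the contractor on Friday?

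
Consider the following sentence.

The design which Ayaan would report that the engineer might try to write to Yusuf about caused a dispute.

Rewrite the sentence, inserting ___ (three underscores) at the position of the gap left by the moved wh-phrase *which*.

The design which Ayaan would report that the engineer might try to write to Yusuf about ___ caused a dispute.

The filler 'which' is interpreted as the object of the preposition 'about'. The gap is right after 'about'.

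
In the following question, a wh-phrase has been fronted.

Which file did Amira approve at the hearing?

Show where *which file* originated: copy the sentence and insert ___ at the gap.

Which file did Amira approve ___ at the hearing?

Before movement: Amira did approve which file at the hearing.
'which file' functions as the direct object of 'approve'. The gap is right after 'approve'.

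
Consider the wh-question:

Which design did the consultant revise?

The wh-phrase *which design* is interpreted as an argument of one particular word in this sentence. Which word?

Pre-movement form: The consultant did revise which design.
The filler 'which design' is interpreted as the direct object of 'revise'. Fronting leaves a gap immediately after 'revise':
Which design did the consultant revise ___?

revise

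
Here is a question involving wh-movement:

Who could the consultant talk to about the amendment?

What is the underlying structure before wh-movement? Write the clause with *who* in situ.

The consultant could talk to who about the amendment.

The filler 'who' is interpreted as the object of the preposition 'to'. It moves to the left edge, and the trace sits right after 'to':
Who could the consultant talk to ___ about the amendment?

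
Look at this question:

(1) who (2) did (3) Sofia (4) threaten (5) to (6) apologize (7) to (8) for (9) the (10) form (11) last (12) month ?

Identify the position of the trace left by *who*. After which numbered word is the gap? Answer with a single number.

In situ: Sofia did threaten to apologize to who for the form last month.
The filler 'who' is interpreted as the object of the preposition 'to'. It moves to the left edge, and the trace sits right after 'to':
Who did Sofia threaten to apologize to ___ for the form last month?
'to' is word 7.

7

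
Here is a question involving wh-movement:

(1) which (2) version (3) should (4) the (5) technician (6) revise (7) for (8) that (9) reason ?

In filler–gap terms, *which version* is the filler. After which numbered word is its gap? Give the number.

Before movement: The technician should revise which version for that reason.
'which version' functions as the direct object of 'revise'. Fronting leaves a gap immediately after 'revise':
Which version should the technician revise ___ for that reason?
'revise' is word 6.

6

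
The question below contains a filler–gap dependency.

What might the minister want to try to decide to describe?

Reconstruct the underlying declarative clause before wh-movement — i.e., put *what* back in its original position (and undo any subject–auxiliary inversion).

The minister might want to try to decide to describe what.

'what' functions as the direct object of 'describe'. Fronting leaves a gap immediately after 'describe':
What might the minister want to try to decide to describe ___?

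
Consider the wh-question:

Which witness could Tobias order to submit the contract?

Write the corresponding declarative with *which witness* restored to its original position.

Tobias could order which witness to submit the contract.

The filler 'which witness' is interpreted as the direct object of 'order'. Wh-movement fronts it, leaving a gap right after 'order':
Which witness could Tobias order ___ to submit the contract?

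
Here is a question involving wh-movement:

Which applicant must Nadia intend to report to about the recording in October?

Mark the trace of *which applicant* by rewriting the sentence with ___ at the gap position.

Which applicant must Nadia intend to report to ___ about the recording in October?

Pre-movement form: Nadia must intend to report to which applicant about the recording in October.
'which applicant' functions as the object of the preposition 'to'. The gap is right after 'to'.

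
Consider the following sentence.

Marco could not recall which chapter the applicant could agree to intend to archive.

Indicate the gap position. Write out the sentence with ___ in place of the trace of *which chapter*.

Marco could not recall which chapter the applicant could agree to intend to archive ___.

Before movement: The applicant could agree to intend to archive which chapter.
The filler 'which chapter' is interpreted as the direct object of 'archive'. The gap is right after 'archive'.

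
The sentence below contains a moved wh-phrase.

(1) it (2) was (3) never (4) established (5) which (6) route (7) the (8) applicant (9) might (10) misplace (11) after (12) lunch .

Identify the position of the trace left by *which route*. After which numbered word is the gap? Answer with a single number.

10

Underlying clause: The applicant might misplace which route after lunch.
'which route' is the direct object of 'misplace'. Wh-movement fronts it, leaving a gap right after 'misplace':
It was never established which route the applicant might misplace ___ after lunch.
'misplace' is word 10.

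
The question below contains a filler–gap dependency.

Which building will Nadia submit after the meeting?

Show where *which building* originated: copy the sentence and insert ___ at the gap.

Underlying clause: Nadia will submit which building after the meeting.
'which building' functions as the direct object of 'submit'. The gap is right after 'submit'.

Which building will Nadia submit ___ after the meeting?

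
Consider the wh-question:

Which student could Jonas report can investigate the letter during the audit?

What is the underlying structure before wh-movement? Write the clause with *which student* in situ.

The filler 'which student' is interpreted as the subject of the clause embedded under 'report'. Fronting leaves a gap immediately after 'report':
Which student could Jonas report ___ can investigate the letter during the audit?

Jonas could report which student can investigate the letter during the audit.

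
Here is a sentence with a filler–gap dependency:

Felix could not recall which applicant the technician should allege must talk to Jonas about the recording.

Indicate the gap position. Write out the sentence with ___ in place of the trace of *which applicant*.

Felix could not recall which applicant the technician should allege ___ must talk to Jonas about the recording.

Pre-movement form: The technician should allege which applicant must talk to Jonas about the recording.
The filler 'which applicant' is interpreted as the subject of the clause embedded under 'allege'. The gap is right after 'allege'.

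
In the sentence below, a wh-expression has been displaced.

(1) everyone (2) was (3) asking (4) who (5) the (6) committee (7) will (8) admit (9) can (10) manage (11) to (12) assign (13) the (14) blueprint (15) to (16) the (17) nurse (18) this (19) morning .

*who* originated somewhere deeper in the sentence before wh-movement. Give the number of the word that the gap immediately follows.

Underlying clause: The committee will admit who can manage to assign the blueprint to the nurse this morning.
'who' functions as the subject of the clause embedded under 'admit'. It moves to the left edge, and the trace sits right after 'admit':
Everyone was asking who the committee will admit ___ can manage to assign the blueprint to the nurse this morning.
'admit' is word 8.

8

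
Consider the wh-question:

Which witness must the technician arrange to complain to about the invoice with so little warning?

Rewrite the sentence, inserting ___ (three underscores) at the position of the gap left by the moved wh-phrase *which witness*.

In situ: The technician must arrange to complain to which witness about the invoice with so little warning.
The filler 'which witness' is interpreted as the object of the preposition 'to'. The gap is right after 'to'.

Which witness must the technician arrange to complain to ___ about the invoice with so little warning?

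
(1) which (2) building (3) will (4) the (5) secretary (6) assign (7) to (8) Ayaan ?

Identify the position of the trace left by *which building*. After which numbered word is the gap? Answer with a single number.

6

In situ: The secretary will assign which building to Ayaan.
'which building' functions as the direct object of 'assign'. It moves to the left edge, and the trace sits right after 'assign':
Which building will the secretary assign ___ to Ayaan?
'assign' is word 6.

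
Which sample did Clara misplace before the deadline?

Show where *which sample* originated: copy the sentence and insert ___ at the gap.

Which sample did Clara misplace ___ before the deadline?

Before movement: Clara did misplace which sample before the deadline.
The filler 'which sample' is interpreted as the direct object of 'misplace'. The gap is right after 'misplace'.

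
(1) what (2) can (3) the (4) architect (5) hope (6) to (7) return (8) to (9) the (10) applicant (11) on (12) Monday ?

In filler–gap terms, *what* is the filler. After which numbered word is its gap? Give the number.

7

Before movement: The architect can hope to return what to the applicant on Monday.
The filler 'what' is interpreted as the direct object of 'return'. It moves to the left edge, and the trace sits right after 'return':
What can the architect hope to return ___ to the applicant on Monday?
'return' is word 7.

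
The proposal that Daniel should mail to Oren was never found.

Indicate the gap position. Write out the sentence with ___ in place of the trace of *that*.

'that' is the direct object of 'mail'. The gap is right after 'mail'.

The proposal that Daniel should mail ___ to Oren was never found.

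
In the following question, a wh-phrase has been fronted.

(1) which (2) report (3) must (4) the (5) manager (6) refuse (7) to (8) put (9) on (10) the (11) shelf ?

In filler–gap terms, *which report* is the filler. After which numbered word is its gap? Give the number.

Pre-movement form: The manager must refuse to put which report on the shelf.
'which report' is the direct object of 'put'. Wh-movement fronts it, leaving a gap right after 'put':
Which report must the manager refuse to put ___ on the shelf?
'put' is word 8.

8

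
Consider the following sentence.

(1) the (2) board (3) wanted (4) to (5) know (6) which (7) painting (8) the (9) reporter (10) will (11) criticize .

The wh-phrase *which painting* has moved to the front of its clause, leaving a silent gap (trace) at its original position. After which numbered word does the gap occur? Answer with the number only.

Underlying clause: The reporter will criticize which painting.
'which painting' functions as the direct object of 'criticize'. Fronting leaves a gap immediately after 'criticize':
The board wanted to know which painting the reporter will criticize ___.
'criticize' is word 11.

11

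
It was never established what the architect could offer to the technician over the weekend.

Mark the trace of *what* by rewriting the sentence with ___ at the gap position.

Underlying clause: The architect could offer what to the technician over the weekend.
The filler 'what' is interpreted as the direct object of 'offer'. The gap is right after 'offer'.

It was never established what the architect could offer ___ to the technician over the weekend.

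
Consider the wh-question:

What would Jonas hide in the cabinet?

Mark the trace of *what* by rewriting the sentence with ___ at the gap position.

What would Jonas hide ___ in the cabinet?

In situ: Jonas would hide what in the cabinet.
'what' functions as the direct object of 'hide'. The gap is right after 'hide'.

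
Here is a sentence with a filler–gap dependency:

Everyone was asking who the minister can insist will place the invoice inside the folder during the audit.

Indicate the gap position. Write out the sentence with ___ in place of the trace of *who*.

Everyone was asking who the minister can insist ___ will place the invoice inside the folder during the audit.

Pre-movement form: The minister can insist who will place the invoice inside the folder during the audit.
The filler 'who' is interpreted as the subject of the clause embedded under 'insist'. The gap is right after 'insist'.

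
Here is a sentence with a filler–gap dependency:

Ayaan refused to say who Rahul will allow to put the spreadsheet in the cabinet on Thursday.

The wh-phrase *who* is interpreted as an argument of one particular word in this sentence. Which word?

Before movement: Rahul will allow who to put the spreadsheet in the cabinet on Thursday.
The filler 'who' is interpreted as the direct object of 'allow'. It moves to the left edge, and the trace sits right after 'allow':
Ayaan refused to say who Rahul will allow ___ to put the spreadsheet in the cabinet on Thursday.

allow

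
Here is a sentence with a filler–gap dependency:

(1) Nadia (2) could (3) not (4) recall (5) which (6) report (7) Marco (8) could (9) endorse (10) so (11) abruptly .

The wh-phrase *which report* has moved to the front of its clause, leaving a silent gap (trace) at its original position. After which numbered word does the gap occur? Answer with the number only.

9

Underlying clause: Marco could endorse which report so abruptly.
'which report' functions as the direct object of 'endorse'. It moves to the left edge, and the trace sits right after 'endorse':
Nadia could not recall which report Marco could endorse ___ so abruptly.
'endorse' is word 9.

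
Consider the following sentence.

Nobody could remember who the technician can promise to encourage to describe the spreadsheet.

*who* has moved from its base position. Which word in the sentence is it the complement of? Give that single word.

encourage

Pre-movement form: The technician can promise to encourage who to describe the spreadsheet.
'who' is the direct object of 'encourage'. It moves to the left edge, and the trace sits right after 'encourage':
Nobody could remember who the technician can promise to encourage ___ to describe the spreadsheet.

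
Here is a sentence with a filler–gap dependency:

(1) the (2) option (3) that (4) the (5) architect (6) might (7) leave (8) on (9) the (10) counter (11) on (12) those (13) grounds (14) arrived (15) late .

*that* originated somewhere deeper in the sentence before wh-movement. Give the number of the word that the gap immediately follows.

'that' functions as the direct object of 'leave'. Wh-movement fronts it, leaving a gap right after 'leave':
The option that the architect might leave ___ on the counter on those grounds arrived late.
'leave' is word 7.

7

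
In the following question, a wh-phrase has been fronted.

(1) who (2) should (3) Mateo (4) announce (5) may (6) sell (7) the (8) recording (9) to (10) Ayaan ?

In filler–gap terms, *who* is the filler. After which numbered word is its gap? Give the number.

In situ: Mateo should announce who may sell the recording to Ayaan.
'who' functions as the subject of the clause embedded under 'announce'. Fronting leaves a gap immediately after 'announce':
Who should Mateo announce ___ may sell the recording to Ayaan?
'announce' is word 4.

4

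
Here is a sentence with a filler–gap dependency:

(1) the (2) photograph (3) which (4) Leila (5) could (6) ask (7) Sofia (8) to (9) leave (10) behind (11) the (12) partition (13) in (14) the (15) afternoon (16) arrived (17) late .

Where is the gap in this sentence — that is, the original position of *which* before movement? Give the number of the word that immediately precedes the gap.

9

The filler 'which' is interpreted as the direct object of 'leave'. It moves to the left edge, and the trace sits right after 'leave':
The photograph which Leila could ask Sofia to leave ___ behind the partition in the afternoon arrived late.
'leave' is word 9.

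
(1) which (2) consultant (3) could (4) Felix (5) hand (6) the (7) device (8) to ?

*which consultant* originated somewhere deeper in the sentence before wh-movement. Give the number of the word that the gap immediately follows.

Before movement: Felix could hand the device to which consultant.
'which consultant' is the object of the preposition 'to' (recipient of 'hand'). Fronting leaves a gap immediately after 'to':
Which consultant could Felix hand the device to ___?
'to' is word 8.

8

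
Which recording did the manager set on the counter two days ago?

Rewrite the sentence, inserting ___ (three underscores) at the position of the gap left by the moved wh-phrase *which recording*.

Before movement: The manager did set which recording on the counter two days ago.
'which recording' is the direct object of 'set'. The gap is right after 'set'.

Which recording did the manager set ___ on the counter two days ago?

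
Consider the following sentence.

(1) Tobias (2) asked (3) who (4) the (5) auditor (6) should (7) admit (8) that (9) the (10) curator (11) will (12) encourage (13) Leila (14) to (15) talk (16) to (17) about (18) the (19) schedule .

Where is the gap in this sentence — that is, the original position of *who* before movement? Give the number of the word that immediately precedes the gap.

16

Underlying clause: The auditor should admit that the curator will encourage Leila to talk to who about the schedule.
The filler 'who' is interpreted as the object of the preposition 'to'. It moves to the left edge, and the trace sits right after 'to':
Tobias asked who the auditor should admit that the curator will encourage Leila to talk to ___ about the schedule.
'to' is word 16.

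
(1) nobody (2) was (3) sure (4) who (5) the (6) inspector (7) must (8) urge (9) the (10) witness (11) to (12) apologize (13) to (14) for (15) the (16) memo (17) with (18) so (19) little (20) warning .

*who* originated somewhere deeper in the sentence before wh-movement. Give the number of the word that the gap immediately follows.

In situ: The inspector must urge the witness to apologize to who for the memo with so little warning.
'who' is the object of the preposition 'to'. Fronting leaves a gap immediately after 'to':
Nobody was sure who the inspector must urge the witness to apologize to ___ for the memo with so little warning.
'to' is word 13.

13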